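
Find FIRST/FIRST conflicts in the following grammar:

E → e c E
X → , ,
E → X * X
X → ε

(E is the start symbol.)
A FIRST/FIRST conflict occurs when two productions N → α and N → β for the same non-terminal have FIRST(α) ∩ FIRST(β) ≠ ∅ (with ε ∈ FIRST of a nullable right-hand side, so two nullable alternatives also conflict).

FIRST sets of the non-terminals at (or reachable through a nullable prefix from) the front of some alternative:
  FIRST(X) = { ',', ε }

Productions for E:
  E → e c E: FIRST = { 'e' }
  E → X * X: FIRST = { '*', ',' }
Productions for X:
  X → , ,: FIRST = { ',' }
  X → ε: FIRST = { ε }

All alternatives of each non-terminal have pairwise disjoint FIRST sets.

Answer: No FIRST/FIRST conflicts.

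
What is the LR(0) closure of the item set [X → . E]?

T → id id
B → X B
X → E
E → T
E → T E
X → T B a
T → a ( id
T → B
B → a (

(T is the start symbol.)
Start with: [X → . E]
  [X → . E] has the dot before E: add [E → . T], [E → . T E]
  [E → . T] has the dot before T: add [T → . id id], [T → . a ( id], [T → . B]
  [T → . B] has the dot before B: add [B → . X B], [B → . a (]
  [B → . X B] has the dot before X: add [X → . T B a]
No further items can be added.

CLOSURE = { [B → . X B], [B → . a (], [E → . T E], [E → . T], [T → . B], [T → . a ( id], [T → . id id], [X → . E], [X → . T B a] }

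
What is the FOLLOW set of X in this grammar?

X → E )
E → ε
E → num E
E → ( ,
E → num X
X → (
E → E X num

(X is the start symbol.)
X is the start symbol, so $ ∈ FOLLOW(X).
In E → num X: X is at the end, add FOLLOW(E)
In E → E X num: X is followed by num, add FIRST(num) \ {ε} = { 'num' }

The FOLLOW sets referred to above (computed the same way, to a fixed point):
  FOLLOW(E) = { '(', ')', 'num' }

Taking the union: FOLLOW(X) = { $, '(', ')', 'num' }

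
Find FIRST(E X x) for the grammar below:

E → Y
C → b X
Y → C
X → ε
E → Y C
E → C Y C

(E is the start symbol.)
{ 'b' }

FIRST sets of the non-terminals involved (from the grammar, by fixed-point iteration):
  FIRST(E) = { 'b' }

To compute FIRST(E X x), process the symbols left to right:
Symbol E is a non-terminal. Add FIRST(E) \ {ε} = { 'b' }
E is not nullable (ε ∉ FIRST(E)), so stop here.
FIRST(E X x) = { 'b' }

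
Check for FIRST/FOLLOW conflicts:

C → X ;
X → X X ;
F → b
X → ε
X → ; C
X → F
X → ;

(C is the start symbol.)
Nullable non-terminals: X.
FIRST sets used below: FIRST(X) = { ';', 'b', ε }, FIRST(F) = { 'b' }

X: nullable alternative(s) X → ε; FOLLOW(X) = { ';', 'b' }
  X → X X ;: FIRST \ {ε} = { ';', 'b' } — overlaps FOLLOW(X) on { ';', 'b' }: CONFLICT
  X → ε: FIRST \ {ε} = { } — this is the only nullable alternative, skip
  X → ; C: FIRST \ {ε} = { ';' } — overlaps FOLLOW(X) on { ';' }: CONFLICT
  X → F: FIRST \ {ε} = { 'b' } — overlaps FOLLOW(X) on { 'b' }: CONFLICT
  X → ;: FIRST \ {ε} = { ';' } — overlaps FOLLOW(X) on { ';' }: CONFLICT

C, F have no nullable alternative, so no FIRST/FOLLOW check is needed there.

So the grammar has 4 FIRST/FOLLOW conflicts (marked CONFLICT above).

Answer: Yes. X → X X ';' with FOLLOW(X) on { ';', 'b' }; X → ';' C with FOLLOW(X) on { ';' }; X → F with FOLLOW(X) on { 'b' }; X → ';' with FOLLOW(X) on { ';' }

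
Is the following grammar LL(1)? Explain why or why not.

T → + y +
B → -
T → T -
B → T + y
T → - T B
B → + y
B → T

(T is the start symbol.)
No. Predict set conflict for T: { '+' }

Relevant sets:
  FIRST(T) = { '+', '-' }

For T:
  PREDICT(T → '+' y '+') = { '+' }
  PREDICT(T → T '-') = { '+', '-' }
  PREDICT(T → '-' T B) = { '-' }
For B:
  PREDICT(B → '-') = { '-' }
  PREDICT(B → T '+' y) = { '+', '-' }
  PREDICT(B → '+' y) = { '+' }
  PREDICT(B → T) = { '+', '-' }

Conflict found: Predict set conflict for T: { '+' }
The grammar is NOT LL(1).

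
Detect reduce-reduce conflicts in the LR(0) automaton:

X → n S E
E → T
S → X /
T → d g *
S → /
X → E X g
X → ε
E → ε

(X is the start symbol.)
A reduce-reduce conflict occurs when an LR(0) state has two complete items [A → α .] and [B → β .] — both call for a reduction, and with no lookahead the parser cannot choose between them.

Augment with X' → X and build the canonical LR(0) collection (I0 = CLOSURE({[X' → . X]}), then GOTO on every symbol after a dot until no new states appear). It has 15 states:
  I0: { [E → . T], [E → .], [T → . d g *], [X → . E X g], [X → . n S E], [X → .], [X' → . X] }  — shift, 2 reduces
  I1: { [E → . T], [E → .], [T → . d g *], [X → . E X g], [X → . n S E], [X → .], [X → E . X g] }  — shift, 2 reduces
  I2: { [E → T .] }  — reduce
  I3: { [X' → X .] }  — accept
  I4: { [T → d . g *] }  — shift
  I5: { [E → . T], [E → .], [S → . /], [S → . X /], [T → . d g *], [X → . E X g], [X → . n S E], [X → .], [X → n . S E] }  — shift, 2 reduces
  I6: { [S → / .] }  — reduce
  I7: { [E → . T], [E → .], [T → . d g *], [X → n S . E] }  — shift, reduce
  I8: { [S → X . /] }  — shift
  I9: { [S → X / .] }  — reduce
  I10: { [X → n S E .] }  — reduce
  I11: { [T → d g . *] }  — shift
  I12: { [T → d g * .] }  — reduce
  I13: { [X → E X . g] }  — shift
  I14: { [X → E X g .] }  — reduce

I0 contains complete items [E → .], [X → .] — reduce-reduce conflict.
I1 contains complete items [E → .], [X → .] — reduce-reduce conflict.
I5 contains complete items [E → .], [X → .] — reduce-reduce conflict.

Answer: Yes — I0: [E → .] vs [X → .]; I1: [E → .] vs [X → .]; I5: [E → .] vs [X → .]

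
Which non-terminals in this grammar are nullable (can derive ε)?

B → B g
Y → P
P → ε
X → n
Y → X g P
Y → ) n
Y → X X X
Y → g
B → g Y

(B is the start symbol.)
A non-terminal is nullable if it can derive ε (the empty string): either it has an ε-production, or it has a production whose right-hand side consists entirely of nullable non-terminals.

ε-productions: P → ε
So P is immediately nullable.
Y → P: every symbol on the right is nullable, so Y is nullable too.
No further non-terminal can be added: every production for the remaining non-terminals contains a terminal or a non-nullable non-terminal.
Nullable = { 'P', 'Y' }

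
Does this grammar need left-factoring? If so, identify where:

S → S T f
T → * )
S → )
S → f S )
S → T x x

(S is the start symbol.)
No, left-factoring is not needed

Left-factoring is needed when two productions for the same non-terminal
share a common prefix on the right-hand side.

Productions for S:
  S → S T f
  S → )
  S → f S )
  S → T x x

No common prefixes found.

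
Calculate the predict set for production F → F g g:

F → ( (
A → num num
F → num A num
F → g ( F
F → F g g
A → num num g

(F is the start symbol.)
PREDICT(F → F g g) = (FIRST(RHS) \ {ε}) ∪ (FOLLOW(F) if ε ∈ FIRST(RHS), i.e. RHS ⇒* ε)
FIRST(F) = { '(', 'g', 'num' }
FIRST(F g g) = { '(', 'g', 'num' }
ε ∉ FIRST(F g g), so FOLLOW(F) is not added.
PREDICT(F → F g g) = { '(', 'g', 'num' }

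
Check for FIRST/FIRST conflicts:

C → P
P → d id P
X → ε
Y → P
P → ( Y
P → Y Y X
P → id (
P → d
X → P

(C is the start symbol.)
Yes. P → d id P / P → Y Y X on { 'd' }; P → d id P / P → d on { 'd' }; P → '(' Y / P → Y Y X on { '(' }; P → Y Y X / P → id '(' on { 'id' }; P → Y Y X / P → d on { 'd' }

FIRST sets of the non-terminals at (or reachable through a nullable prefix from) the front of some alternative:
  FIRST(Y) = { '(', 'd', 'id' }
  FIRST(P) = { '(', 'd', 'id' }

Productions for P:
  P → d id P: FIRST = { 'd' }
  P → ( Y: FIRST = { '(' }
  P → Y Y X: FIRST = { '(', 'd', 'id' }
  P → id (: FIRST = { 'id' }
  P → d: FIRST = { 'd' }
Productions for X:
  X → ε: FIRST = { ε }
  X → P: FIRST = { '(', 'd', 'id' }
C, Y have only one production, so no FIRST/FIRST conflict is possible there.

Conflict for P: P → d id P and P → Y Y X
  Overlap: { 'd' }
Conflict for P: P → d id P and P → d
  Overlap: { 'd' }
Conflict for P: P → ( Y and P → Y Y X
  Overlap: { '(' }
Conflict for P: P → Y Y X and P → id (
  Overlap: { 'id' }
Conflict for P: P → Y Y X and P → d
  Overlap: { 'd' }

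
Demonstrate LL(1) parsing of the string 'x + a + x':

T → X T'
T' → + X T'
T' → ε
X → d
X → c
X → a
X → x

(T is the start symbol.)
LL(1) parsing maintains a stack (initially the start symbol over $) and the input. At each step: if the stack top is a terminal, match it against the current input token; if it is a non-terminal N, replace it with the RHS of M[N, lookahead] (the unique production whose predict set contains the lookahead).

Stack is shown with the top on the left.

Stack     Input        Action
-----------------------------
T $       x + a + x $  output T → X T'
X T' $    x + a + x $  output X → x
x T' $    x + a + x $  match 'x'
T' $      + a + x $    output T' → + X T'
+ X T' $  + a + x $    match '+'
X T' $    a + x $      output X → a
a T' $    a + x $      match 'a'
T' $      + x $        output T' → + X T'
+ X T' $  + x $        match '+'
X T' $    x $          output X → x
x T' $    x $          match 'x'
T' $      $            output T' → ε
$         $            accept

The string is accepted.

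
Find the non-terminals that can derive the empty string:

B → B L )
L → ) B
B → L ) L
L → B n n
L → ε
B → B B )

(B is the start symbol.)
{ 'L' }

A non-terminal is nullable if it can derive ε (the empty string): either it has an ε-production, or it has a production whose right-hand side consists entirely of nullable non-terminals.

ε-productions: L → ε
So L is immediately nullable.
No further non-terminal can be added: every production for the remaining non-terminals contains a terminal or a non-nullable non-terminal.
Nullable = { 'L' }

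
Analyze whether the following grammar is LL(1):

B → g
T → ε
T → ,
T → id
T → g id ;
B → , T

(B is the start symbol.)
Yes, the grammar is LL(1).

A grammar is LL(1) if for each non-terminal N with multiple productions, the predict sets of those productions are pairwise disjoint, where PREDICT(N → α) = (FIRST(α) \ {ε}) ∪ (FOLLOW(N) if α ⇒* ε).

Relevant sets:
  FOLLOW(T) = { $ }

For B:
  PREDICT(B → g) = { 'g' }
  PREDICT(B → ',' T) = { ',' }
For T:
  PREDICT(T → ε) = { $ }
  PREDICT(T → ',') = { ',' }
  PREDICT(T → id) = { 'id' }
  PREDICT(T → g id ';') = { 'g' }

All predict sets are disjoint. The grammar IS LL(1).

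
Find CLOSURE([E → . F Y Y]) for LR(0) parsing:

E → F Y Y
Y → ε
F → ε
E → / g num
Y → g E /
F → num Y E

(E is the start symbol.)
{ [E → . F Y Y], [F → . num Y E], [F → .] }

To compute CLOSURE, for each item [A → α.Bβ] where B is a non-terminal, add [B → .γ] for all productions B → γ; repeat for the newly added items until nothing changes.

Start with: [E → . F Y Y]
  [E → . F Y Y] has the dot before F: add [F → .], [F → . num Y E]
No further items can be added.

CLOSURE = { [E → . F Y Y], [F → . num Y E], [F → .] }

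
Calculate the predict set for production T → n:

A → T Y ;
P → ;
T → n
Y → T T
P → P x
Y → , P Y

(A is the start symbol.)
PREDICT(T → n) = (FIRST(RHS) \ {ε}) ∪ (FOLLOW(T) if ε ∈ FIRST(RHS), i.e. RHS ⇒* ε)
FIRST(n) = { 'n' }
ε ∉ FIRST(n), so FOLLOW(T) is not added.
PREDICT(T → n) = { 'n' }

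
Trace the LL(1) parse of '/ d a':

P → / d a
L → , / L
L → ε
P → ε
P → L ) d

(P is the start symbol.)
LL(1) parsing maintains a stack (initially the start symbol over $) and the input. At each step: if the stack top is a terminal, match it against the current input token; if it is a non-terminal N, replace it with the RHS of M[N, lookahead] (the unique production whose predict set contains the lookahead).

Stack is shown with the top on the left.

Stack    Input    Action
------------------------
P $      / d a $  output P → / d a
/ d a $  / d a $  match '/'
d a $    d a $    match 'd'
a $      a $      match 'a'
$        $        accept

The string is accepted.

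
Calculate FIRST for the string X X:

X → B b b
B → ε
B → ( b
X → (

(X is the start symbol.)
FIRST sets of the non-terminals involved (from the grammar, by fixed-point iteration):
  FIRST(X) = { '(', 'b' }

To compute FIRST(X X), process the symbols left to right:
Symbol X is a non-terminal. Add FIRST(X) \ {ε} = { '(', 'b' }
X is not nullable (ε ∉ FIRST(X)), so stop here.
FIRST(X X) = { '(', 'b' }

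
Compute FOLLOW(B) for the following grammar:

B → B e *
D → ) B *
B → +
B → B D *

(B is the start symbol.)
{ $, ')', '*', 'e' }

To compute FOLLOW(B), find every occurrence of B on a right-hand side N → α B β: add FIRST(β) \ {ε}, and if β is empty or nullable also add FOLLOW(N). Iterate to a fixed point.

B is the start symbol, so $ ∈ FOLLOW(B).
In B → B e *: B is followed by e '*', add FIRST(e '*') \ {ε} = { 'e' }
In D → ) B *: B is followed by '*', add FIRST('*') \ {ε} = { '*' }
In B → B D *: B is followed by D '*', add FIRST(D '*') \ {ε} = { ')' }

Taking the union: FOLLOW(B) = { $, ')', '*', 'e' }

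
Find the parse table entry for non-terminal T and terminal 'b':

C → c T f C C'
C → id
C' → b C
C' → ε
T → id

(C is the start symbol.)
To find M[T, 'b'], we find productions for T where 'b' is in the predict set (PREDICT(N → α) = (FIRST(α) \ {ε}) ∪ (FOLLOW(N) if α ⇒* ε)).

T → id: PREDICT = { 'id' }

M[T, 'b'] is empty (no production applies)

Answer: Empty (error entry)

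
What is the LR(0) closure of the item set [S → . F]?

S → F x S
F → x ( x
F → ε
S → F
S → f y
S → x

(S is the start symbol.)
Start with: [S → . F]
  [S → . F] has the dot before F: add [F → . x ( x], [F → .]
No further items can be added.

CLOSURE = { [F → . x ( x], [F → .], [S → . F] }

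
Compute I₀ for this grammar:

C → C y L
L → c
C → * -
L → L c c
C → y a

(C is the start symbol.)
{ [C → . * -], [C → . C y L], [C → . y a], [C' → . C] }

First, augment the grammar with C' → C
I₀ = CLOSURE({ [C' → . C] }):
  [C' → . C] has the dot before C: add [C → . C y L], [C → . * -], [C → . y a]
No further items can be added.

I₀ = { [C → . * -], [C → . C y L], [C → . y a], [C' → . C] }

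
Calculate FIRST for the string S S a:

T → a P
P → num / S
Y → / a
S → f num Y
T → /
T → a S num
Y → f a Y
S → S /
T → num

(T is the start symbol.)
{ 'f' }

FIRST sets of the non-terminals involved (from the grammar, by fixed-point iteration):
  FIRST(S) = { 'f' }

To compute FIRST(S S a), process the symbols left to right:
Symbol S is a non-terminal. Add FIRST(S) \ {ε} = { 'f' }
S is not nullable (ε ∉ FIRST(S)), so stop here.
FIRST(S S a) = { 'f' }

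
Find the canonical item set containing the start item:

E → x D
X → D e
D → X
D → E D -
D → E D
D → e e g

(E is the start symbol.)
First, augment the grammar with E' → E
I₀ = CLOSURE({ [E' → . E] }):
  [E' → . E] has the dot before E: add [E → . x D]
No further items can be added.

I₀ = { [E → . x D], [E' → . E] }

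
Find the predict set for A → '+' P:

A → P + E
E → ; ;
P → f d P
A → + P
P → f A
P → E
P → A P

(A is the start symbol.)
PREDICT(A → '+' P) = (FIRST(RHS) \ {ε}) ∪ (FOLLOW(A) if ε ∈ FIRST(RHS), i.e. RHS ⇒* ε)
FIRST('+' P) = { '+' }
ε ∉ FIRST('+' P), so FOLLOW(A) is not added.
PREDICT(A → '+' P) = { '+' }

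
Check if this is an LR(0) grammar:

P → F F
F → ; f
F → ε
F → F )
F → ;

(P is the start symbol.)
No. Shift-reduce conflict between [F → .] and [F → . ;]

A grammar is LR(0) if no state in the canonical LR(0) collection has:
  - both a shift item (dot before a terminal) and a complete item (shift-reduce conflict), or
  - two or more complete items (reduce-reduce conflict; the accept item [P' → P .] counts as a complete item here).

Augment with P' → P and build the canonical LR(0) collection (I0 = CLOSURE({[P' → . P]}), then GOTO on every symbol after a dot until no new states appear). It has 7 states:
  I0: { [F → . ; f], [F → . ;], [F → . F )], [F → .], [P → . F F], [P' → . P] }  — shift, reduce
  I1: { [F → ; . f], [F → ; .] }  — shift, reduce
  I2: { [F → . ; f], [F → . ;], [F → . F )], [F → .], [F → F . )], [P → F . F] }  — shift, reduce
  I3: { [P' → P .] }  — accept
  I4: { [F → F ) .] }  — reduce
  I5: { [F → F . )], [P → F F .] }  — shift, reduce
  I6: { [F → ; f .] }  — reduce

Conflict in state I0:
  Shift-reduce conflict between [F → .] and [F → . ;]
So the grammar is NOT LR(0).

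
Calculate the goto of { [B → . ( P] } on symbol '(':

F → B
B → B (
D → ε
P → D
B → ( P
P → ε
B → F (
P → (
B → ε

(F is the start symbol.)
GOTO(I, '(') = CLOSURE({ [A → αX.β] : [A → α.Xβ] ∈ I, X = '(' })

Items with dot before '(', with the dot advanced:
  [B → . ( P] → [B → ( . P]
Closure of the advanced items:
  [B → ( . P] has the dot before P: add [P → . D], [P → .], [P → . (]
  [P → . D] has the dot before D: add [D → .]

GOTO = { [B → ( . P], [D → .], [P → . (], [P → . D], [P → .] }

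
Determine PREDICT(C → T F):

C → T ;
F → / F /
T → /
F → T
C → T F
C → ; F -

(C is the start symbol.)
PREDICT(C → T F) = (FIRST(RHS) \ {ε}) ∪ (FOLLOW(C) if ε ∈ FIRST(RHS), i.e. RHS ⇒* ε)
FIRST(T) = { '/' }
FIRST(T F) = { '/' }
ε ∉ FIRST(T F), so FOLLOW(C) is not added.
PREDICT(C → T F) = { '/' }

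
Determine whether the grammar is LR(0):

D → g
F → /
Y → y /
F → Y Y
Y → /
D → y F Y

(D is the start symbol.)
No. Reduce-reduce conflict: [F → / .] and [Y → / .]

A grammar is LR(0) if no state in the canonical LR(0) collection has:
  - both a shift item (dot before a terminal) and a complete item (shift-reduce conflict), or
  - two or more complete items (reduce-reduce conflict; the accept item [D' → D .] counts as a complete item here).

Augment with D' → D and build the canonical LR(0) collection (I0 = CLOSURE({[D' → . D]}), then GOTO on every symbol after a dot until no new states appear). It has 12 states:
  I0: { [D → . g], [D → . y F Y], [D' → . D] }  — shift
  I1: { [D' → D .] }  — accept
  I2: { [D → g .] }  — reduce
  I3: { [D → y . F Y], [F → . /], [F → . Y Y], [Y → . /], [Y → . y /] }  — shift
  I4: { [F → / .], [Y → / .] }  — 2 reduces
  I5: { [D → y F . Y], [Y → . /], [Y → . y /] }  — shift
  I6: { [F → Y . Y], [Y → . /], [Y → . y /] }  — shift
  I7: { [Y → y . /] }  — shift
  I8: { [Y → y / .] }  — reduce
  I9: { [Y → / .] }  — reduce
  I10: { [F → Y Y .] }  — reduce
  I11: { [D → y F Y .] }  — reduce

Conflict in state I4:
  Reduce-reduce conflict: [F → / .] and [Y → / .]
So the grammar is NOT LR(0).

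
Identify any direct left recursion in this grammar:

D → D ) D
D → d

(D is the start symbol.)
Direct left recursion occurs when N → N α for some non-terminal N (the right-hand side begins with the left-hand side itself).

D → D ) D: LEFT RECURSIVE (starts with D)
D → d: starts with d

The grammar has direct left recursion on: D.

Answer: Yes, D is left-recursive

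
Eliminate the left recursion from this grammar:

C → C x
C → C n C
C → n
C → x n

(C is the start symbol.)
C is directly left-recursive. The standard transformation for
  A → A α₁ | ... | A α_m | β₁ | ... | β_n
is
  A  → β₁ A' | ... | β_n A'
  A' → α₁ A' | ... | α_m A' | ε

C → n becomes C → n C'
C → x n becomes C → x n C'
C → C x becomes C' → x C'
C → C n C becomes C' → n C C'
Add C' → ε

Resulting grammar:
C → n C'
C → x n C'
C' → x C'
C' → n C C'
C' → ε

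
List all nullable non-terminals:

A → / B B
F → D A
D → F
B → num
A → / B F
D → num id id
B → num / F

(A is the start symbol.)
None

There are no ε-productions, so no non-terminal can derive ε.
No non-terminals are nullable.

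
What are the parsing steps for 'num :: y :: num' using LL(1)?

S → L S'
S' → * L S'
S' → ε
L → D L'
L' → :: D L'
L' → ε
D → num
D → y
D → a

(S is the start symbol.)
LL(1) parsing maintains a stack (initially the start symbol over $) and the input. At each step: if the stack top is a terminal, match it against the current input token; if it is a non-terminal N, replace it with the RHS of M[N, lookahead] (the unique production whose predict set contains the lookahead).

Stack is shown with the top on the left.

Stack         Input              Action
---------------------------------------
S $           num :: y :: num $  output S → L S'
L S' $        num :: y :: num $  output L → D L'
D L' S' $     num :: y :: num $  output D → num
num L' S' $   num :: y :: num $  match 'num'
L' S' $       :: y :: num $      output L' → :: D L'
:: D L' S' $  :: y :: num $      match '::'
D L' S' $     y :: num $         output D → y
y L' S' $     y :: num $         match 'y'
L' S' $       :: num $           output L' → :: D L'
:: D L' S' $  :: num $           match '::'
D L' S' $     num $              output D → num
num L' S' $   num $              match 'num'
L' S' $       $                  output L' → ε
S' $          $                  output S' → ε
$             $                  accept

The string is accepted.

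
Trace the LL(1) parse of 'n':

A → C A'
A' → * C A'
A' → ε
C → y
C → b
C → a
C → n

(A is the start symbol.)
Stack is shown with the top on the left.

Stack   Input  Action
---------------------
A $     n $    output A → C A'
C A' $  n $    output C → n
n A' $  n $    match 'n'
A' $    $      output A' → ε
$       $      accept

The string is accepted.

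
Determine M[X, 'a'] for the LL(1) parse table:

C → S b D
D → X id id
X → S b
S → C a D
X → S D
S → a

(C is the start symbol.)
To find M[X, 'a'], we find productions for X where 'a' is in the predict set (PREDICT(N → α) = (FIRST(α) \ {ε}) ∪ (FOLLOW(N) if α ⇒* ε)).

Relevant sets:
  FIRST(S) = { 'a' }

X → S b: PREDICT = { 'a' }
  'a' is in predict set, so this production goes in M[X, 'a']
X → S D: PREDICT = { 'a' }
  'a' is in predict set, so this production goes in M[X, 'a']

M[X, 'a'] = X → S b, X → S D  (a multiply-defined cell — the grammar is not LL(1))

Answer: X → S b, X → S D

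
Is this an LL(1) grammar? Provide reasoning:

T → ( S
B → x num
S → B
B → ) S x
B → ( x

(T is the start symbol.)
Yes, the grammar is LL(1).

For B:
  PREDICT(B → x num) = { 'x' }
  PREDICT(B → ')' S x) = { ')' }
  PREDICT(B → '(' x) = { '(' }
T, S have a single production, so nothing to check there.

All predict sets are disjoint. The grammar IS LL(1).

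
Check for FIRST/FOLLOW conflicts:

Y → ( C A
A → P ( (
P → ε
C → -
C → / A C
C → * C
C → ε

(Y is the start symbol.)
Nullable non-terminals: C, P.

C: nullable alternative(s) C → ε; FOLLOW(C) = { '(' }
  C → -: FIRST \ {ε} = { '-' } — disjoint from FOLLOW(C)
  C → / A C: FIRST \ {ε} = { '/' } — disjoint from FOLLOW(C)
  C → * C: FIRST \ {ε} = { '*' } — disjoint from FOLLOW(C)
  C → ε: FIRST \ {ε} = { } — this is the only nullable alternative, skip
P has a nullable alternative but only one production, so nothing to check.

A, Y have no nullable alternative, so no FIRST/FOLLOW check is needed there.

No FIRST/FOLLOW conflicts found.

Answer: No FIRST/FOLLOW conflicts.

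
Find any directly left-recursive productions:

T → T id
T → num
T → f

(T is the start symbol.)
Yes, T is left-recursive

T → T id: LEFT RECURSIVE (starts with T)
T → num: starts with num
T → f: starts with f

The grammar has direct left recursion on: T.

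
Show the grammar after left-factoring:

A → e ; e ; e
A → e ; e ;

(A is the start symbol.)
Left-factoring transforms A → αβ₁ | αβ₂ into A → αA' and A' → β₁ | β₂
(α is the longest common prefix among the alternatives). Repeat until
no nonterminal has two alternatives with a common prefix.

Round 1: A has alternatives sharing prefix 'e ; e ;'. Introduce A': A → e ; e ; A'
  Add: A' → e
  Add: A' → ε

No remaining common prefixes — done.

Resulting grammar:
A → e ; e ; A'
A' → e
A' → ε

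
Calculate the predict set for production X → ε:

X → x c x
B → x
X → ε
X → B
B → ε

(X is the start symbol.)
PREDICT(X → ε) = (FIRST(RHS) \ {ε}) ∪ (FOLLOW(X) if ε ∈ FIRST(RHS), i.e. RHS ⇒* ε)
The right-hand side is ε (FIRST(ε) = { ε }), so the predict set is FOLLOW(X) = { $ }
PREDICT(X → ε) = { $ }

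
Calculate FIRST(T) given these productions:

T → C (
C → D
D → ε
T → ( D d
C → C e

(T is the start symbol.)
FIRST sets of the other non-terminals involved (by the same procedure, iterated to a fixed point):
  FIRST(C) = { 'e', ε }

From T → C (:
  - C is a non-terminal: add FIRST(C) \ {ε} = { 'e' }
    C is nullable, so continue to the next symbol
  - '(' is a terminal: add '(' and stop
From T → ( D d:
  - '(' is a terminal: add '(' and stop

Collecting: FIRST(T) = { '(', 'e' }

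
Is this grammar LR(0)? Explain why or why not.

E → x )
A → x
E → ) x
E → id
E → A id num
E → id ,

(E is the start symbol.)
A grammar is LR(0) if no state in the canonical LR(0) collection has:
  - both a shift item (dot before a terminal) and a complete item (shift-reduce conflict), or
  - two or more complete items (reduce-reduce conflict; the accept item [E' → E .] counts as a complete item here).

Augment with E' → E and build the canonical LR(0) collection (I0 = CLOSURE({[E' → . E]}), then GOTO on every symbol after a dot until no new states appear). It has 11 states:
  I0: { [A → . x], [E → . ) x], [E → . A id num], [E → . id ,], [E → . id], [E → . x )], [E' → . E] }  — shift
  I1: { [E → ) . x] }  — shift
  I2: { [E → A . id num] }  — shift
  I3: { [E' → E .] }  — accept
  I4: { [E → id . ,], [E → id .] }  — shift, reduce
  I5: { [A → x .], [E → x . )] }  — shift, reduce
  I6: { [E → x ) .] }  — reduce
  I7: { [E → id , .] }  — reduce
  I8: { [E → A id . num] }  — shift
  I9: { [E → A id num .] }  — reduce
  I10: { [E → ) x .] }  — reduce

Conflict in state I4:
  Shift-reduce conflict between [E → id .] and [E → id . ,]
So the grammar is NOT LR(0).

Answer: No. Shift-reduce conflict between [E → id .] and [E → id . ,]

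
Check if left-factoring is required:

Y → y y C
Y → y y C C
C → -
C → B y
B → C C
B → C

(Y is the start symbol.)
Yes, Y has productions with common prefix 'y y C'; B has productions with common prefix 'C'

Left-factoring is needed when two productions for the same non-terminal
share a common prefix on the right-hand side.

Productions for Y:
  Y → y y C
  Y → y y C C
Productions for C:
  C → -
  C → B y
Productions for B:
  B → C C
  B → C

Found common prefix 'y y C' in productions for Y
Found common prefix 'C' in productions for B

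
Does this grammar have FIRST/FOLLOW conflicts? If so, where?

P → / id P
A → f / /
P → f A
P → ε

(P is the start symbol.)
A FIRST/FOLLOW conflict occurs when a non-terminal N has a nullable alternative N → β (β ⇒* ε) and another alternative N → α with FIRST(α) ∩ FOLLOW(N) ≠ ∅: on such a lookahead the parser cannot decide between expanding α and letting N vanish via β.

Nullable non-terminals: P.

P: nullable alternative(s) P → ε; FOLLOW(P) = { $ }
  P → / id P: FIRST \ {ε} = { '/' } — disjoint from FOLLOW(P)
  P → f A: FIRST \ {ε} = { 'f' } — disjoint from FOLLOW(P)
  P → ε: FIRST \ {ε} = { } — this is the only nullable alternative, skip

A has no nullable alternative, so no FIRST/FOLLOW check is needed there.

No FIRST/FOLLOW conflicts found.

Answer: No FIRST/FOLLOW conflicts.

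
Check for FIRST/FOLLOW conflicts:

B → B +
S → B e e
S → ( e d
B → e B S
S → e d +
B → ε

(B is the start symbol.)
Yes. B → B '+' with FOLLOW(B) on { '+', 'e' }; B → e B S with FOLLOW(B) on { 'e' }

A FIRST/FOLLOW conflict occurs when a non-terminal N has a nullable alternative N → β (β ⇒* ε) and another alternative N → α with FIRST(α) ∩ FOLLOW(N) ≠ ∅: on such a lookahead the parser cannot decide between expanding α and letting N vanish via β.

Nullable non-terminals: B.
FIRST sets used below: FIRST(B) = { '+', 'e', ε }

B: nullable alternative(s) B → ε; FOLLOW(B) = { $, '(', '+', 'e' }
  B → B +: FIRST \ {ε} = { '+', 'e' } — overlaps FOLLOW(B) on { '+', 'e' }: CONFLICT
  B → e B S: FIRST \ {ε} = { 'e' } — overlaps FOLLOW(B) on { 'e' }: CONFLICT
  B → ε: FIRST \ {ε} = { } — this is the only nullable alternative, skip

S has no nullable alternative, so no FIRST/FOLLOW check is needed there.

So the grammar has 2 FIRST/FOLLOW conflicts (marked CONFLICT above).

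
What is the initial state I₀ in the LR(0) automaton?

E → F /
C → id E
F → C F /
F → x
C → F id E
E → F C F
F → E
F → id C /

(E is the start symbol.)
{ [C → . F id E], [C → . id E], [E → . F /], [E → . F C F], [E' → . E], [F → . C F /], [F → . E], [F → . id C /], [F → . x] }

First, augment the grammar with E' → E
I₀ = CLOSURE({ [E' → . E] }):
  [E' → . E] has the dot before E: add [E → . F /], [E → . F C F]
  [E → . F /] has the dot before F: add [F → . C F /], [F → . x], [F → . E], [F → . id C /]
  [F → . C F /] has the dot before C: add [C → . id E], [C → . F id E]
No further items can be added.

I₀ = { [C → . F id E], [C → . id E], [E → . F /], [E → . F C F], [E' → . E], [F → . C F /], [F → . E], [F → . id C /], [F → . x] }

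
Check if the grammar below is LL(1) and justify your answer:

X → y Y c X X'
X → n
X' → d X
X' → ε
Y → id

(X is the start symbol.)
A grammar is LL(1) if for each non-terminal N with multiple productions, the predict sets of those productions are pairwise disjoint, where PREDICT(N → α) = (FIRST(α) \ {ε}) ∪ (FOLLOW(N) if α ⇒* ε).

Relevant sets:
  FOLLOW(X') = { $, 'd' }

For X:
  PREDICT(X → y Y c X X') = { 'y' }
  PREDICT(X → n) = { 'n' }
For X':
  PREDICT(X' → d X) = { 'd' }
  PREDICT(X' → ε) = { $, 'd' }
Y has a single production, so nothing to check there.

Conflict found: Predict set conflict for X': { 'd' }
The grammar is NOT LL(1).

Answer: No. Predict set conflict for X': { 'd' }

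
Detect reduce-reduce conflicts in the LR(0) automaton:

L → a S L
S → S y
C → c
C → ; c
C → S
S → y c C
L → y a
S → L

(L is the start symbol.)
Augment with L' → L and build the canonical LR(0) collection (I0 = CLOSURE({[L' → . L]}), then GOTO on every symbol after a dot until no new states appear). It has 17 states:
  I0: { [L → . a S L], [L → . y a], [L' → . L] }  — shift
  I1: { [L' → L .] }  — accept
  I2: { [L → . a S L], [L → . y a], [L → a . S L], [S → . L], [S → . S y], [S → . y c C] }  — shift
  I3: { [L → y . a] }  — shift
  I4: { [L → y a .] }  — reduce
  I5: { [S → L .] }  — reduce
  I6: { [L → . a S L], [L → . y a], [L → a S . L], [S → S . y] }  — shift
  I7: { [L → y . a], [S → y . c C] }  — shift
  I8: { [C → . ; c], [C → . S], [C → . c], [L → . a S L], [L → . y a], [S → . L], [S → . S y], [S → . y c C], [S → y c . C] }  — shift
  I9: { [C → ; . c] }  — shift
  I10: { [S → y c C .] }  — reduce
  I11: { [C → S .], [S → S . y] }  — shift, reduce
  I12: { [C → c .] }  — reduce
  I13: { [S → S y .] }  — reduce
  I14: { [C → ; c .] }  — reduce
  I15: { [L → a S L .] }  — reduce
  I16: { [L → y . a], [S → S y .] }  — shift, reduce

No state contains more than one complete item.

Answer: No reduce-reduce conflicts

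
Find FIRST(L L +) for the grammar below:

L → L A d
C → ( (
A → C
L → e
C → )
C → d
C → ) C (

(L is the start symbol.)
FIRST sets of the non-terminals involved (from the grammar, by fixed-point iteration):
  FIRST(L) = { 'e' }

To compute FIRST(L L +), process the symbols left to right:
Symbol L is a non-terminal. Add FIRST(L) \ {ε} = { 'e' }
L is not nullable (ε ∉ FIRST(L)), so stop here.
FIRST(L L +) = { 'e' }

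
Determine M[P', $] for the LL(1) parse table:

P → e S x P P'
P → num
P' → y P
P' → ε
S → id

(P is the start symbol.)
P' → ε

To find M[P', $], we find productions for P' where $ is in the predict set (PREDICT(N → α) = (FIRST(α) \ {ε}) ∪ (FOLLOW(N) if α ⇒* ε)).

Relevant sets:
  FOLLOW(P') = { $, 'y' }

P' → y P: PREDICT = { 'y' }
P' → ε: PREDICT = { $, 'y' }
  $ is in predict set, so this production goes in M[P', $]

M[P', $] = P' → ε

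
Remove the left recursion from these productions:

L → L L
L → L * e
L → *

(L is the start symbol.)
L is directly left-recursive. The standard transformation for
  A → A α₁ | ... | A α_m | β₁ | ... | β_n
is
  A  → β₁ A' | ... | β_n A'
  A' → α₁ A' | ... | α_m A' | ε

L → * becomes L → * L'
L → L L becomes L' → L L'
L → L * e becomes L' → * e L'
Add L' → ε

Resulting grammar:
L → * L'
L' → L L'
L' → * e L'
L' → ε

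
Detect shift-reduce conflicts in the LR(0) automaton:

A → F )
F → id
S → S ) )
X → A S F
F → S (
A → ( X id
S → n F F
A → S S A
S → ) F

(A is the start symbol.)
Yes — I17: [S → S ) ) .] vs [F → . id]

Augment with A' → A and build the canonical LR(0) collection (I0 = CLOSURE({[A' → . A]}), then GOTO on every symbol after a dot until no new states appear). It has 25 states:
  I0: { [A → . ( X id], [A → . F )], [A → . S S A], [A' → . A], [F → . S (], [F → . id], [S → . ) F], [S → . S ) )], [S → . n F F] }  — shift
  I1: { [A → ( . X id], [A → . ( X id], [A → . F )], [A → . S S A], [F → . S (], [F → . id], [S → . ) F], [S → . S ) )], [S → . n F F], [X → . A S F] }  — shift
  I2: { [F → . S (], [F → . id], [S → ) . F], [S → . ) F], [S → . S ) )], [S → . n F F] }  — shift
  I3: { [A' → A .] }  — accept
  I4: { [A → F . )] }  — shift
  I5: { [A → S . S A], [F → S . (], [S → . ) F], [S → . S ) )], [S → . n F F], [S → S . ) )] }  — shift
  I6: { [F → id .] }  — reduce
  I7: { [F → . S (], [F → . id], [S → . ) F], [S → . S ) )], [S → . n F F], [S → n . F F] }  — shift
  I8: { [F → . S (], [F → . id], [S → . ) F], [S → . S ) )], [S → . n F F], [S → n F . F] }  — shift
  I9: { [F → S . (], [S → S . ) )] }  — shift
  I10: { [F → S ( .] }  — reduce
  I11: { [S → S ) . )] }  — shift
  I12: { [S → S ) ) .] }  — reduce
  I13: { [S → n F F .] }  — reduce
  I14: { [F → . S (], [F → . id], [S → ) . F], [S → . ) F], [S → . S ) )], [S → . n F F], [S → S ) . )] }  — shift
  I15: { [A → . ( X id], [A → . F )], [A → . S S A], [A → S S . A], [F → . S (], [F → . id], [S → . ) F], [S → . S ) )], [S → . n F F], [S → S . ) )] }  — shift
  I16: { [A → S S A .] }  — reduce
  I17: { [F → . S (], [F → . id], [S → ) . F], [S → . ) F], [S → . S ) )], [S → . n F F], [S → S ) ) .] }  — shift, reduce
  I18: { [S → ) F .] }  — reduce
  I19: { [A → F ) .] }  — reduce
  I20: { [S → . ) F], [S → . S ) )], [S → . n F F], [X → A . S F] }  — shift
  I21: { [A → ( X . id] }  — shift
  I22: { [A → ( X id .] }  — reduce
  I23: { [F → . S (], [F → . id], [S → . ) F], [S → . S ) )], [S → . n F F], [S → S . ) )], [X → A S . F] }  — shift
  I24: { [X → A S F .] }  — reduce

I17 contains reduce item [S → S ) ) .] and shift items [F → . id], [S → . ) F], [S → . n F F] — shift-reduce conflict.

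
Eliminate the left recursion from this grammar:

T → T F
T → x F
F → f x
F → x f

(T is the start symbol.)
T → x F T'
T' → F T'
T' → ε
F → f x
F → x f

T is directly left-recursive. The standard transformation for
  A → A α₁ | ... | A α_m | β₁ | ... | β_n
is
  A  → β₁ A' | ... | β_n A'
  A' → α₁ A' | ... | α_m A' | ε

T → x F becomes T → x F T'
T → T F becomes T' → F T'
Add T' → ε

Productions for other non-terminals are unchanged:
  F → f x
  F → x f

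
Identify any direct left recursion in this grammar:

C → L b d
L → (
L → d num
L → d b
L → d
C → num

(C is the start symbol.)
No direct left recursion

C → L b d: starts with L
L → (: starts with '('
L → d num: starts with d
L → d b: starts with d
L → d: starts with d
C → num: starts with num

No direct left recursion found.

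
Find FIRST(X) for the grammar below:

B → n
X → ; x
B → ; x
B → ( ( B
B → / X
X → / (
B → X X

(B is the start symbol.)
To compute FIRST(X), examine every production with X on the left-hand side, reading each right-hand side left to right until a non-nullable symbol is reached.

From X → ; x:
  - ';' is a terminal: add ';' and stop
From X → / (:
  - '/' is a terminal: add '/' and stop

Collecting: FIRST(X) = { '/', ';' }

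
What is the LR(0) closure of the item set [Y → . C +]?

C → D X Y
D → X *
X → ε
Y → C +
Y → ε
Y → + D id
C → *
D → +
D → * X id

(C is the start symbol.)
{ [C → . *], [C → . D X Y], [D → . * X id], [D → . +], [D → . X *], [X → .], [Y → . C +] }

To compute CLOSURE, for each item [A → α.Bβ] where B is a non-terminal, add [B → .γ] for all productions B → γ; repeat for the newly added items until nothing changes.

Start with: [Y → . C +]
  [Y → . C +] has the dot before C: add [C → . D X Y], [C → . *]
  [C → . D X Y] has the dot before D: add [D → . X *], [D → . +], [D → . * X id]
  [D → . X *] has the dot before X: add [X → .]
No further items can be added.

CLOSURE = { [C → . *], [C → . D X Y], [D → . * X id], [D → . +], [D → . X *], [X → .], [Y → . C +] }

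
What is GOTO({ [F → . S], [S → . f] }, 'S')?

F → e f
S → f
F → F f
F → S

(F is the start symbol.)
GOTO(I, 'S') = CLOSURE({ [A → αX.β] : [A → α.Xβ] ∈ I, X = 'S' })

Items with dot before 'S', with the dot advanced:
  [F → . S] → [F → S .]
Closure adds nothing (no advanced item has the dot before a non-terminal).

GOTO = { [F → S .] }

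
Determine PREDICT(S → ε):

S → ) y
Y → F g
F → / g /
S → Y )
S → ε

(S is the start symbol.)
PREDICT(S → ε) = (FIRST(RHS) \ {ε}) ∪ (FOLLOW(S) if ε ∈ FIRST(RHS), i.e. RHS ⇒* ε)
The right-hand side is ε (FIRST(ε) = { ε }), so the predict set is FOLLOW(S) = { $ }
PREDICT(S → ε) = { $ }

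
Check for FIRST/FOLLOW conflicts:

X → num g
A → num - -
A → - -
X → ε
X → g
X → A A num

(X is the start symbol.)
A FIRST/FOLLOW conflict occurs when a non-terminal N has a nullable alternative N → β (β ⇒* ε) and another alternative N → α with FIRST(α) ∩ FOLLOW(N) ≠ ∅: on such a lookahead the parser cannot decide between expanding α and letting N vanish via β.

Nullable non-terminals: X.
FIRST sets used below: FIRST(A) = { '-', 'num' }

X: nullable alternative(s) X → ε; FOLLOW(X) = { $ }
  X → num g: FIRST \ {ε} = { 'num' } — disjoint from FOLLOW(X)
  X → ε: FIRST \ {ε} = { } — this is the only nullable alternative, skip
  X → g: FIRST \ {ε} = { 'g' } — disjoint from FOLLOW(X)
  X → A A num: FIRST \ {ε} = { '-', 'num' } — disjoint from FOLLOW(X)

A has no nullable alternative, so no FIRST/FOLLOW check is needed there.

No FIRST/FOLLOW conflicts found.

Answer: No FIRST/FOLLOW conflicts.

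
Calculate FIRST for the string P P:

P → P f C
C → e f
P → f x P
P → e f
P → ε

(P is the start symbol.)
{ 'e', 'f', ε }

FIRST sets of the non-terminals involved (from the grammar, by fixed-point iteration):
  FIRST(P) = { 'e', 'f', ε }

To compute FIRST(P P), process the symbols left to right:
Symbol P is a non-terminal. Add FIRST(P) \ {ε} = { 'e', 'f' }
P is nullable (ε ∈ FIRST(P)), continue to the next symbol.
Symbol P is a non-terminal. Add FIRST(P) \ {ε} = { 'e', 'f' }
P is nullable (ε ∈ FIRST(P)), continue to the next symbol.
All symbols are nullable, so ε is in the result.
FIRST(P P) = { 'e', 'f', ε }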